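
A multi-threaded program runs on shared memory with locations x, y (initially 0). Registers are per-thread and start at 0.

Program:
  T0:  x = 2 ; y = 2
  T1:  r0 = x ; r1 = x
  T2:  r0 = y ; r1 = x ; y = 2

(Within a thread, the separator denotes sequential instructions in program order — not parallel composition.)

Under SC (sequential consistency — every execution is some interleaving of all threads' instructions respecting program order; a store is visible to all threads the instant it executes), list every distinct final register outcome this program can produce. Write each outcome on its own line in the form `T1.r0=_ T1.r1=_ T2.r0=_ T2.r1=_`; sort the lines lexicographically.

outcome vector order: (T1.r0,T1.r1,T2.r0,T2.r1)
|SC outcomes| = 9

T1.r0=0 T1.r1=0 T2.r0=0 T2.r1=0
T1.r0=0 T1.r1=0 T2.r0=0 T2.r1=2
T1.r0=0 T1.r1=0 T2.r0=2 T2.r1=2
T1.r0=0 T1.r1=2 T2.r0=0 T2.r1=0
T1.r0=0 T1.r1=2 T2.r0=0 T2.r1=2
T1.r0=0 T1.r1=2 T2.r0=2 T2.r1=2
T1.r0=2 T1.r1=2 T2.r0=0 T2.r1=0
T1.r0=2 T1.r1=2 T2.r0=0 T2.r1=2
T1.r0=2 T1.r1=2 T2.r0=2 T2.r1=2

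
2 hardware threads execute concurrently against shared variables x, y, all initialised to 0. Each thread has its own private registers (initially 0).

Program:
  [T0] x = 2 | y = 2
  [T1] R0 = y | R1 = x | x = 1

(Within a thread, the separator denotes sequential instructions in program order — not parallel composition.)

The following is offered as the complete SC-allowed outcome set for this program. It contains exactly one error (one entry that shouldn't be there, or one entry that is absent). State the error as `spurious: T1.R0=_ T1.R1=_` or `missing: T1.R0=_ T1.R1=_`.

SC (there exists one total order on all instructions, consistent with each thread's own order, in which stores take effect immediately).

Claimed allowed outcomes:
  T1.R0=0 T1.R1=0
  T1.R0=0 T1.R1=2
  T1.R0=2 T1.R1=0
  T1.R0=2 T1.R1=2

spurious: T1.R0=2 T1.R1=0

outcome vector order: (T1.R0,T1.R1)
SC: 3 outcomes — {(0,0), (0,2), (2,2)}
claimed∖SC = {(2,0)}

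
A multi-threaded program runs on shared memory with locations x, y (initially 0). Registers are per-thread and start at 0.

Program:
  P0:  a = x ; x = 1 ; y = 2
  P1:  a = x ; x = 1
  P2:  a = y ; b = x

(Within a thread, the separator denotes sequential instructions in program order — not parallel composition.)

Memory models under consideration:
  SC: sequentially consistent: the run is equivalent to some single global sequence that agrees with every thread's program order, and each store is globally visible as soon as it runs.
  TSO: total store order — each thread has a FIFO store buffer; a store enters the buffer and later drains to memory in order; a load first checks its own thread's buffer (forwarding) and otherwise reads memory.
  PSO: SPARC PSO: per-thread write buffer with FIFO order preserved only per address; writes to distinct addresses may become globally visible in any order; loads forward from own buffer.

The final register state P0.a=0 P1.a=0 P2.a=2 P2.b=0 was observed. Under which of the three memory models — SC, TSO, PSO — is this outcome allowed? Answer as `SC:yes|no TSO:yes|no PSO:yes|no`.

SC:no TSO:no PSO:yes

outcome vector order: (P0.a,P1.a,P2.a,P2.b)
SC (9): 0/0/0/0; 0/0/0/1; 0/0/2/1; 0/1/0/0; 0/1/0/1; 0/1/2/1; 1/0/0/0; 1/0/0/1; 1/0/2/1
TSO (9): 0/0/0/0; 0/0/0/1; 0/0/2/1; 0/1/0/0; 0/1/0/1; 0/1/2/1; 1/0/0/0; 1/0/0/1; 1/0/2/1
PSO (11): 0/0/0/0; 0/0/0/1; 0/0/2/0; 0/0/2/1; 0/1/0/0; 0/1/0/1; 0/1/2/0; 0/1/2/1; 1/0/0/0; 1/0/0/1; 1/0/2/1
target 0/0/2/0 ∈ {PSO}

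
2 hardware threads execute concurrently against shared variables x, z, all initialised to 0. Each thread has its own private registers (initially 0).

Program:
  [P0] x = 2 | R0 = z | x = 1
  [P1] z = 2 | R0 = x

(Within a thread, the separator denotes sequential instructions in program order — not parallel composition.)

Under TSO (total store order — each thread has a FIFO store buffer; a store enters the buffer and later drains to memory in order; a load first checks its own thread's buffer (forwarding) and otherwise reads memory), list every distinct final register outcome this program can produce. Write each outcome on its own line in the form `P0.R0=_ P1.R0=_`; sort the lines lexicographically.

outcome vector order: (P0.R0,P1.R0)
|TSO outcomes| = 6

P0.R0=0 P1.R0=0
P0.R0=0 P1.R0=1
P0.R0=0 P1.R0=2
P0.R0=2 P1.R0=0
P0.R0=2 P1.R0=1
P0.R0=2 P1.R0=2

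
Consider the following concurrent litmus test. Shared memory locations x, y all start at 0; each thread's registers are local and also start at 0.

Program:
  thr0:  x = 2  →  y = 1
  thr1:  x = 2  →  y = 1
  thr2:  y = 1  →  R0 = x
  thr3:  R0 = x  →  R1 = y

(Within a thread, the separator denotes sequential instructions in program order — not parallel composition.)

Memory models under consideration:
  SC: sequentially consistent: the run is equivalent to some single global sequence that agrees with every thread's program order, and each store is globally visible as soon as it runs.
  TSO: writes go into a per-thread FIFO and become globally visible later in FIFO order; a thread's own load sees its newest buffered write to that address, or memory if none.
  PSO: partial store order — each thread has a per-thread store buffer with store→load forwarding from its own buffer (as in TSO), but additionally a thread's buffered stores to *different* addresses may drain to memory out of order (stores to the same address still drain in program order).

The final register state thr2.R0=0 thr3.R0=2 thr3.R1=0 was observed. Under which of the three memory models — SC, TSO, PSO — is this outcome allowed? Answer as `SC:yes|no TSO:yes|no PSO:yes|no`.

outcome vector order: (thr2.R0,thr3.R0,thr3.R1)
[SC] allowed = {<0 0 0>; <0 0 1>; <0 2 1>; <2 0 0>; <2 0 1>; <2 2 0>; <2 2 1>}
[TSO] allowed = {<0 0 0>; <0 0 1>; <0 2 0>; <0 2 1>; <2 0 0>; <2 0 1>; <2 2 0>; <2 2 1>}
[PSO] allowed = {<0 0 0>; <0 0 1>; <0 2 0>; <0 2 1>; <2 0 0>; <2 0 1>; <2 2 0>; <2 2 1>}
target <0 2 0> ∈ {TSO,PSO}

SC:no TSO:yes PSO:yes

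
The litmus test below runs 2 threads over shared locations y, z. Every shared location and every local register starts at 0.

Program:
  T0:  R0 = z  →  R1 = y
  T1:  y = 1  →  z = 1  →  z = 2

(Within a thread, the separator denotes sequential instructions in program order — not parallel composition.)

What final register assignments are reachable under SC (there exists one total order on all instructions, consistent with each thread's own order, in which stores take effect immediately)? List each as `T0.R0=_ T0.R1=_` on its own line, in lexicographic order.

outcome vector order: (T0.R0,T0.R1)
|SC outcomes| = 4

T0.R0=0 T0.R1=0
T0.R0=0 T0.R1=1
T0.R0=1 T0.R1=1
T0.R0=2 T0.R1=1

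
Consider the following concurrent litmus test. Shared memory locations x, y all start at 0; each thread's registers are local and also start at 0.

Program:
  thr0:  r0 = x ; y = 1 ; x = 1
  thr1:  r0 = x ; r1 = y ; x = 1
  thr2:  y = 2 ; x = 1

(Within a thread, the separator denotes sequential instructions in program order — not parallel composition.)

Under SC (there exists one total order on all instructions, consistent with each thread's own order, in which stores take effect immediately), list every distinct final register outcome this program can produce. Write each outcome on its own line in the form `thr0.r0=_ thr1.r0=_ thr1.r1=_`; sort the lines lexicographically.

outcome vector order: (thr0.r0,thr1.r0,thr1.r1)
|SC outcomes| = 10

thr0.r0=0 thr1.r0=0 thr1.r1=0
thr0.r0=0 thr1.r0=0 thr1.r1=1
thr0.r0=0 thr1.r0=0 thr1.r1=2
thr0.r0=0 thr1.r0=1 thr1.r1=1
thr0.r0=0 thr1.r0=1 thr1.r1=2
thr0.r0=1 thr1.r0=0 thr1.r1=0
thr0.r0=1 thr1.r0=0 thr1.r1=1
thr0.r0=1 thr1.r0=0 thr1.r1=2
thr0.r0=1 thr1.r0=1 thr1.r1=1
thr0.r0=1 thr1.r0=1 thr1.r1=2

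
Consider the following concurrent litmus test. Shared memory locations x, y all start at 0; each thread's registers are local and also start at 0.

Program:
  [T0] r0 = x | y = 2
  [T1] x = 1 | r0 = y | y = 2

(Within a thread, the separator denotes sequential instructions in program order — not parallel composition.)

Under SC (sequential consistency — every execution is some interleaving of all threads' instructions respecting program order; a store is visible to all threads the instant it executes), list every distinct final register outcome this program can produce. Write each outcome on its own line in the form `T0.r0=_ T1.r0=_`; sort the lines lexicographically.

outcome vector order: (T0.r0,T1.r0)
|SC outcomes| = 4

T0.r0=0 T1.r0=0
T0.r0=0 T1.r0=2
T0.r0=1 T1.r0=0
T0.r0=1 T1.r0=2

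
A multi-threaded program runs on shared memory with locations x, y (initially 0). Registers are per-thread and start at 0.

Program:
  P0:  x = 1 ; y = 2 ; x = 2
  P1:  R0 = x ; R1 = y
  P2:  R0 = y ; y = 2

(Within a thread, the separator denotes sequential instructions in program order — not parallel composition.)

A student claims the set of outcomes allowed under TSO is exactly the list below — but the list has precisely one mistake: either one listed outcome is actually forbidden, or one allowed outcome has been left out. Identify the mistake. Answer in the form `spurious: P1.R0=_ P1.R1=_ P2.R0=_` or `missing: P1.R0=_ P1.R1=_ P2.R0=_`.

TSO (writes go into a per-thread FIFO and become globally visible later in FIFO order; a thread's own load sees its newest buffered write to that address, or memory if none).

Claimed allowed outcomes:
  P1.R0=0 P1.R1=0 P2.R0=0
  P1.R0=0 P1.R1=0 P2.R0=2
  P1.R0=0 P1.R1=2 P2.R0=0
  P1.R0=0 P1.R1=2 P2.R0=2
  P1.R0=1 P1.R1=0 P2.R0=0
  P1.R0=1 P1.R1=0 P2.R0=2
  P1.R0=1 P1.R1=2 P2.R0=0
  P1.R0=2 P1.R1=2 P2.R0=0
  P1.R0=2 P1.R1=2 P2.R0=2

outcome vector order: (P1.R0,P1.R1,P2.R0)
TSO (10): <0 0 0>; <0 0 2>; <0 2 0>; <0 2 2>; <1 0 0>; <1 0 2>; <1 2 0>; <1 2 2>; <2 2 0>; <2 2 2>
TSO∖claimed = {<1 2 2>}

missing: P1.R0=1 P1.R1=2 P2.R0=2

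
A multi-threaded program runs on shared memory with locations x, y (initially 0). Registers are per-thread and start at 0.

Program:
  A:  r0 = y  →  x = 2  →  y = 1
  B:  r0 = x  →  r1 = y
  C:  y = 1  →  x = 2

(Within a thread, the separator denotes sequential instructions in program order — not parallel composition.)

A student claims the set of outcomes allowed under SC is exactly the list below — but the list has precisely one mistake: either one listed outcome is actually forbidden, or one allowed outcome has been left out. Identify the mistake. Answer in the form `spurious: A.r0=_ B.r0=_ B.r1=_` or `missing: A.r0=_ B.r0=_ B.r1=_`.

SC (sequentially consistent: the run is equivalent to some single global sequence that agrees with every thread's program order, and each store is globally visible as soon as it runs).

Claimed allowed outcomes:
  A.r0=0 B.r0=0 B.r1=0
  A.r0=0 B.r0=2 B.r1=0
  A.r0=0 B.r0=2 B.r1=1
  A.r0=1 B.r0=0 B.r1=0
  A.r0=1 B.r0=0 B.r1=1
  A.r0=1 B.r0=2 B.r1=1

missing: A.r0=0 B.r0=0 B.r1=1

outcome vector order: (A.r0,B.r0,B.r1)
SC: 7 outcomes — {<0 0 0>; <0 0 1>; <0 2 0>; <0 2 1>; <1 0 0>; <1 0 1>; <1 2 1>}
SC∖claimed = {<0 0 1>}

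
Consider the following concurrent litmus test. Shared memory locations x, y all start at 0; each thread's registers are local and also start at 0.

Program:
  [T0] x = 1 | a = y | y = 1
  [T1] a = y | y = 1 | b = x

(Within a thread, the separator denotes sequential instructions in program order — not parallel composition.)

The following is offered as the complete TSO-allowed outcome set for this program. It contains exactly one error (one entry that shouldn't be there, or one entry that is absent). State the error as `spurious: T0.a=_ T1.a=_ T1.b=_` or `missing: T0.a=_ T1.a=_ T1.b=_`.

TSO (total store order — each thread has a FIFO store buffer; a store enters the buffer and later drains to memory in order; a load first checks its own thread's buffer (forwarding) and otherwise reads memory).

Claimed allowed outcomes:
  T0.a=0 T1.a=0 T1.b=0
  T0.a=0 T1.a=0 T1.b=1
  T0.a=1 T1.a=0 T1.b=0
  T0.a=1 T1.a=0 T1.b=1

outcome vector order: (T0.a,T1.a,T1.b)
under TSO → 000; 001; 011; 100; 101
TSO∖claimed = {011}

missing: T0.a=0 T1.a=1 T1.b=1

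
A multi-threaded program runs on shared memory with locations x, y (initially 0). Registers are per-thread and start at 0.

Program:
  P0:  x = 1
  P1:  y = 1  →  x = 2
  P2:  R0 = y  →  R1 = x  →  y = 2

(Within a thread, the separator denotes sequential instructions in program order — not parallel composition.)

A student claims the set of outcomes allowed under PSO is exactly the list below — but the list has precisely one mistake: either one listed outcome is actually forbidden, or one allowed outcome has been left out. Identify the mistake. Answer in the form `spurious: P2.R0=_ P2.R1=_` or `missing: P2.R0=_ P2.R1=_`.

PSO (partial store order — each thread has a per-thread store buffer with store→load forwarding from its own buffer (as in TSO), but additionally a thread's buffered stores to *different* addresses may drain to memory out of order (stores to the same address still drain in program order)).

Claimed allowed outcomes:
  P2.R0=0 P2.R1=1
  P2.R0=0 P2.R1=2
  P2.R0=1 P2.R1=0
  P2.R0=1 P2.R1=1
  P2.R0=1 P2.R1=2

missing: P2.R0=0 P2.R1=0

outcome vector order: (P2.R0,P2.R1)
under PSO → 0/0 0/1 0/2 1/0 1/1 1/2
PSO∖claimed = {0/0}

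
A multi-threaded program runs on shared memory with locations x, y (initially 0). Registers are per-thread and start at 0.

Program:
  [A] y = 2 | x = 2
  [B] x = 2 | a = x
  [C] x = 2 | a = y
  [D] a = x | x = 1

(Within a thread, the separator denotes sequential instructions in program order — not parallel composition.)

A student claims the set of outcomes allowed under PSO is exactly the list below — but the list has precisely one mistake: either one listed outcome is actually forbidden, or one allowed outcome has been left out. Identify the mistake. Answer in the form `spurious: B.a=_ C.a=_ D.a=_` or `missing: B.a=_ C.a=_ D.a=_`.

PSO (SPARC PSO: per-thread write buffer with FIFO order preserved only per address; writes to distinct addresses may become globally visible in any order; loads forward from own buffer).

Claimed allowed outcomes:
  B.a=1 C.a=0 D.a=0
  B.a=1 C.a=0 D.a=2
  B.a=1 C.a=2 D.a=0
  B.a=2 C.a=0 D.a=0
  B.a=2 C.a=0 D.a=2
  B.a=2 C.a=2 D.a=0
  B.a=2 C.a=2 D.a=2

missing: B.a=1 C.a=2 D.a=2

outcome vector order: (B.a,C.a,D.a)
PSO: 8 outcomes — {<1 0 0> <1 0 2> <1 2 0> <1 2 2> <2 0 0> <2 0 2> <2 2 0> <2 2 2>}
PSO∖claimed = {<1 2 2>}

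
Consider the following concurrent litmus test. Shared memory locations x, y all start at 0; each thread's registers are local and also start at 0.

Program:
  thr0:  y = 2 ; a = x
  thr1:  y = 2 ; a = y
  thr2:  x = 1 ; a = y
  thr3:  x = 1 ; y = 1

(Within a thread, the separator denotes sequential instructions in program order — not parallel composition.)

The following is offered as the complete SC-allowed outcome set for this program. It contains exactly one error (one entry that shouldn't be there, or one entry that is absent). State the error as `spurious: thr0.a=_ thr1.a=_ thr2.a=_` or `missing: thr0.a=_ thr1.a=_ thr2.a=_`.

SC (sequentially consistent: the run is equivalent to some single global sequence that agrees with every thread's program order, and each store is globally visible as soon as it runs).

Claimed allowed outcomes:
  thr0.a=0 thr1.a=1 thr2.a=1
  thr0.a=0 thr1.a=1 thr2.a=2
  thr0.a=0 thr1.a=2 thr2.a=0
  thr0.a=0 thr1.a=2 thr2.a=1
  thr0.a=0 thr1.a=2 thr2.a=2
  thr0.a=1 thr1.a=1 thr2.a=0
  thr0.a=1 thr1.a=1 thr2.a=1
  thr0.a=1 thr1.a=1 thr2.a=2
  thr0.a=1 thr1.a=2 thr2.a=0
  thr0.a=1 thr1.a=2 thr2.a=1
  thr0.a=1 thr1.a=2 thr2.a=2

spurious: thr0.a=0 thr1.a=2 thr2.a=0

outcome vector order: (thr0.a,thr1.a,thr2.a)
SC: 10 outcomes — {(0,1,1), (0,1,2), (0,2,1), (0,2,2), (1,1,0), (1,1,1), (1,1,2), (1,2,0), (1,2,1), (1,2,2)}
claimed∖SC = {(0,2,0)}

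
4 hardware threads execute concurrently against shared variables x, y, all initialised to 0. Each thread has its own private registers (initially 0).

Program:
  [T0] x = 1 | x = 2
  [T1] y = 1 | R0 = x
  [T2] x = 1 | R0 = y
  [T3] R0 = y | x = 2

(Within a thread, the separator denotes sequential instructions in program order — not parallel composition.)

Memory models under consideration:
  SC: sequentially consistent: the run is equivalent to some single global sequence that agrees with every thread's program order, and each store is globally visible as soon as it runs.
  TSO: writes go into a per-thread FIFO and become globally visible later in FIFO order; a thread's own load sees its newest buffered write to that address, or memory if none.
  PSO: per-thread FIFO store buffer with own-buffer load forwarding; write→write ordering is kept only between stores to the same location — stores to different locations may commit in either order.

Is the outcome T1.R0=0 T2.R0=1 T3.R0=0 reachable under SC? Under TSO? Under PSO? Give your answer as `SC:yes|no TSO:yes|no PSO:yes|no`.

SC:yes TSO:yes PSO:yes

outcome vector order: (T1.R0,T2.R0,T3.R0)
SC (10): 010; 011; 100; 101; 110; 111; 200; 201; 210; 211
TSO (12): 000; 001; 010; 011; 100; 101; 110; 111; 200; 201; 210; 211
PSO (12): 000; 001; 010; 011; 100; 101; 110; 111; 200; 201; 210; 211
target 010 ∈ {SC,TSO,PSO}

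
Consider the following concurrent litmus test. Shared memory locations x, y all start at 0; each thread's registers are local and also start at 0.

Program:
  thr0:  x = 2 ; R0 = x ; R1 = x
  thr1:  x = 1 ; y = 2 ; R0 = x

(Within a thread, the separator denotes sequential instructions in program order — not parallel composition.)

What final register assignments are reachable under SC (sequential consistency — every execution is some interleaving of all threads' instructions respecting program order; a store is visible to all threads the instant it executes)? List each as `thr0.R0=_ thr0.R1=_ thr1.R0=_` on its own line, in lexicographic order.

outcome vector order: (thr0.R0,thr0.R1,thr1.R0)
|SC outcomes| = 4

thr0.R0=1 thr0.R1=1 thr1.R0=1
thr0.R0=2 thr0.R1=1 thr1.R0=1
thr0.R0=2 thr0.R1=2 thr1.R0=1
thr0.R0=2 thr0.R1=2 thr1.R0=2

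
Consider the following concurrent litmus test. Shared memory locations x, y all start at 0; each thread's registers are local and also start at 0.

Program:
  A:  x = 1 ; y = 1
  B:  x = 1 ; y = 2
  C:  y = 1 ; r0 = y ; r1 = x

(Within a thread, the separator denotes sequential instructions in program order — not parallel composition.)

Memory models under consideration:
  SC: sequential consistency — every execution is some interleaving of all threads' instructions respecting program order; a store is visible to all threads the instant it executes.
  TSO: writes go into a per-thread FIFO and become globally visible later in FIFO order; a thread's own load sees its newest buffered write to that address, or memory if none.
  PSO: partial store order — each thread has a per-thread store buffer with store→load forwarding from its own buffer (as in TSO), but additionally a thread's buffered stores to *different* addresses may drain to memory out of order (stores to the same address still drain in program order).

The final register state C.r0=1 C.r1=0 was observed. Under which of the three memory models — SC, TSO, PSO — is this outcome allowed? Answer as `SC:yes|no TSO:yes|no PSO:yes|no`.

outcome vector order: (C.r0,C.r1)
SC (3): 1/0; 1/1; 2/1
TSO (3): 1/0; 1/1; 2/1
PSO (4): 1/0; 1/1; 2/0; 2/1
target 1/0 ∈ {SC,TSO,PSO}

SC:yes TSO:yes PSO:yes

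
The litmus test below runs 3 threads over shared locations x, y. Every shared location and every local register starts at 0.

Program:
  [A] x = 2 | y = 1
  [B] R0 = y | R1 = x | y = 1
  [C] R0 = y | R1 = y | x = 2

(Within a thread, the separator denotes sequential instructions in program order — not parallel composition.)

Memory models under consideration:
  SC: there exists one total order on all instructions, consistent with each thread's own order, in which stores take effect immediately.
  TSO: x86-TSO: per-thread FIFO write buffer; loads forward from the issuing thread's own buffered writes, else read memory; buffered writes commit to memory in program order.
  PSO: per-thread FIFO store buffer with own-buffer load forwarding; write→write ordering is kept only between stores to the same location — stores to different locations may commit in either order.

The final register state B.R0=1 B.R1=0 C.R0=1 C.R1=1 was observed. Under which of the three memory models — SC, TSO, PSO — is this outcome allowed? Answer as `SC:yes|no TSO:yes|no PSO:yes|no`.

outcome vector order: (B.R0,B.R1,C.R0,C.R1)
under SC → 0/0/0/0, 0/0/0/1, 0/0/1/1, 0/2/0/0, 0/2/0/1, 0/2/1/1, 1/2/0/0, 1/2/0/1, 1/2/1/1
under TSO → 0/0/0/0, 0/0/0/1, 0/0/1/1, 0/2/0/0, 0/2/0/1, 0/2/1/1, 1/2/0/0, 1/2/0/1, 1/2/1/1
under PSO → 0/0/0/0, 0/0/0/1, 0/0/1/1, 0/2/0/0, 0/2/0/1, 0/2/1/1, 1/0/0/0, 1/0/0/1, 1/0/1/1, 1/2/0/0, 1/2/0/1, 1/2/1/1
target 1/0/1/1 ∈ {PSO}

SC:no TSO:no PSO:yes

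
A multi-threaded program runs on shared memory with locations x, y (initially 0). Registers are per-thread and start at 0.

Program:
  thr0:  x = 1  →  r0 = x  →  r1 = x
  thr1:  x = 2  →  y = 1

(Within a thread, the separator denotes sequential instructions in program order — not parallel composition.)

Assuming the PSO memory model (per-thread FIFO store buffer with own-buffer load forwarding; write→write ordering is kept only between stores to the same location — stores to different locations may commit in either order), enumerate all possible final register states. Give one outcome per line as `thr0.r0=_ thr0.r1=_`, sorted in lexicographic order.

thr0.r0=1 thr0.r1=1
thr0.r0=1 thr0.r1=2
thr0.r0=2 thr0.r1=2

outcome vector order: (thr0.r0,thr0.r1)
|PSO outcomes| = 3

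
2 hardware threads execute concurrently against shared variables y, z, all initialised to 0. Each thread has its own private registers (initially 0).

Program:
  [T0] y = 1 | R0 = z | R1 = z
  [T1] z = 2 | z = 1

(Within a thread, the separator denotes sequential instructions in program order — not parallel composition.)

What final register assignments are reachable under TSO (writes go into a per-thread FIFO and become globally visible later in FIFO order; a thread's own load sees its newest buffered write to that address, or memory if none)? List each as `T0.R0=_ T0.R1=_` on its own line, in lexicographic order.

outcome vector order: (T0.R0,T0.R1)
|TSO outcomes| = 6

T0.R0=0 T0.R1=0
T0.R0=0 T0.R1=1
T0.R0=0 T0.R1=2
T0.R0=1 T0.R1=1
T0.R0=2 T0.R1=1
T0.R0=2 T0.R1=2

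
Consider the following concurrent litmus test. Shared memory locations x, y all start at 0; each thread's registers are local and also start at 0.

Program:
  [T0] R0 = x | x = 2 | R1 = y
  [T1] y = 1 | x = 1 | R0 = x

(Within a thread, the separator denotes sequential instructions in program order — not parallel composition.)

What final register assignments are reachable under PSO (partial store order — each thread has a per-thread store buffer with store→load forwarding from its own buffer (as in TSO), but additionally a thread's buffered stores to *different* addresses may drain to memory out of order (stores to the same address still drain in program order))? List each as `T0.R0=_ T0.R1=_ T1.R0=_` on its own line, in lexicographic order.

outcome vector order: (T0.R0,T0.R1,T1.R0)
|PSO outcomes| = 8

T0.R0=0 T0.R1=0 T1.R0=1
T0.R0=0 T0.R1=0 T1.R0=2
T0.R0=0 T0.R1=1 T1.R0=1
T0.R0=0 T0.R1=1 T1.R0=2
T0.R0=1 T0.R1=0 T1.R0=1
T0.R0=1 T0.R1=0 T1.R0=2
T0.R0=1 T0.R1=1 T1.R0=1
T0.R0=1 T0.R1=1 T1.R0=2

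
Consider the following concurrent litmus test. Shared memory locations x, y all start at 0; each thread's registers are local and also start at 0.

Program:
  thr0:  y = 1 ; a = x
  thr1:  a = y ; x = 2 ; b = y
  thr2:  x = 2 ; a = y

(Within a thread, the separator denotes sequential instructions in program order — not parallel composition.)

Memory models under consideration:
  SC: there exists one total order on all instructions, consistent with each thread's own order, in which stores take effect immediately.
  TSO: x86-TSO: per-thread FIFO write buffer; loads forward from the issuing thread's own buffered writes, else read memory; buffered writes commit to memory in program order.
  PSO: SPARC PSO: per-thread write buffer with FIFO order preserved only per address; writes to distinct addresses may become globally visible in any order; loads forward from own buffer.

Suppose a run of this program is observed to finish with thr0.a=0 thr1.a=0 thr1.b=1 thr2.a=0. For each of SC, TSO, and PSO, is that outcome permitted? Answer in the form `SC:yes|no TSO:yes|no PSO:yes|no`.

outcome vector order: (thr0.a,thr1.a,thr1.b,thr2.a)
SC (8): <0 0 1 1>, <0 1 1 1>, <2 0 0 0>, <2 0 0 1>, <2 0 1 0>, <2 0 1 1>, <2 1 1 0>, <2 1 1 1>
TSO (12): <0 0 0 0>, <0 0 0 1>, <0 0 1 0>, <0 0 1 1>, <0 1 1 0>, <0 1 1 1>, <2 0 0 0>, <2 0 0 1>, <2 0 1 0>, <2 0 1 1>, <2 1 1 0>, <2 1 1 1>
PSO (12): <0 0 0 0>, <0 0 0 1>, <0 0 1 0>, <0 0 1 1>, <0 1 1 0>, <0 1 1 1>, <2 0 0 0>, <2 0 0 1>, <2 0 1 0>, <2 0 1 1>, <2 1 1 0>, <2 1 1 1>
target <0 0 1 0> ∈ {TSO,PSO}

SC:no TSO:yes PSO:yes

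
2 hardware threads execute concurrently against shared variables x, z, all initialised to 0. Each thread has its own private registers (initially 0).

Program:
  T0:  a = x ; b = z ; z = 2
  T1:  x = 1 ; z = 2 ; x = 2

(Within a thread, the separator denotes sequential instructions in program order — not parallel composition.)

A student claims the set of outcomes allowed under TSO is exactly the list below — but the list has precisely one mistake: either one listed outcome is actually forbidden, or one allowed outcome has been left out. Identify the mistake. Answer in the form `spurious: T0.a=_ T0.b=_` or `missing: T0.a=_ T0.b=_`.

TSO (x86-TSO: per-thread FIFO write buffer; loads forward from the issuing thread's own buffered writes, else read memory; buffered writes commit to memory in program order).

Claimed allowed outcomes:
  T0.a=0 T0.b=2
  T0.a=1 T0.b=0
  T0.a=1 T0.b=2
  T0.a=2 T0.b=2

outcome vector order: (T0.a,T0.b)
TSO (5): 00 02 10 12 22
TSO∖claimed = {00}

missing: T0.a=0 T0.b=0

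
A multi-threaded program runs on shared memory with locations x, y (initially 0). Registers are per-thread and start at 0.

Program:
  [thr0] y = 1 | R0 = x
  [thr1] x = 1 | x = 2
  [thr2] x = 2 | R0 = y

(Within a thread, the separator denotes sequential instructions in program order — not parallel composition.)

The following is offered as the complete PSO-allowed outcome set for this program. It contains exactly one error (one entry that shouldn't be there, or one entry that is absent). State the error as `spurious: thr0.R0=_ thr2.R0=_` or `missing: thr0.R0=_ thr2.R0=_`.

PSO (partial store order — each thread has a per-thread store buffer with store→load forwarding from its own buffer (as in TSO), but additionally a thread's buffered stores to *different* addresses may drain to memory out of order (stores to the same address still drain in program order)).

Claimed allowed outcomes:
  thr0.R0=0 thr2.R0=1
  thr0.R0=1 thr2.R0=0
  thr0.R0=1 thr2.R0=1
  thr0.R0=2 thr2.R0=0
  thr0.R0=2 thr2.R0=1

outcome vector order: (thr0.R0,thr2.R0)
under PSO → 0/0, 0/1, 1/0, 1/1, 2/0, 2/1
PSO∖claimed = {0/0}

missing: thr0.R0=0 thr2.R0=0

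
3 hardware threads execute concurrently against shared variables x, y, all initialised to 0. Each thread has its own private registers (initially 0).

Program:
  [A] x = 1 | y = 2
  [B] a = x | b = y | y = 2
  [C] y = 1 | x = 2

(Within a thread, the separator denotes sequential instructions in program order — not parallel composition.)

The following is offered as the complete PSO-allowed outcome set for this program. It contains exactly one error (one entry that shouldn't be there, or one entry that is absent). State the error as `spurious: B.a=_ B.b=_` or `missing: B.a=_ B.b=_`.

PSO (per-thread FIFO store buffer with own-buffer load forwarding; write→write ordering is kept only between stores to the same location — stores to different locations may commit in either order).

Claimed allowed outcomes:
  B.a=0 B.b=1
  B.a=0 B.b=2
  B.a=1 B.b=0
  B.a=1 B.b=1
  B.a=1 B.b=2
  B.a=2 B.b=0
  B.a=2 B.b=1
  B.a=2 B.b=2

missing: B.a=0 B.b=0

outcome vector order: (B.a,B.b)
PSO: 9 outcomes — {0/0 0/1 0/2 1/0 1/1 1/2 2/0 2/1 2/2}
PSO∖claimed = {0/0}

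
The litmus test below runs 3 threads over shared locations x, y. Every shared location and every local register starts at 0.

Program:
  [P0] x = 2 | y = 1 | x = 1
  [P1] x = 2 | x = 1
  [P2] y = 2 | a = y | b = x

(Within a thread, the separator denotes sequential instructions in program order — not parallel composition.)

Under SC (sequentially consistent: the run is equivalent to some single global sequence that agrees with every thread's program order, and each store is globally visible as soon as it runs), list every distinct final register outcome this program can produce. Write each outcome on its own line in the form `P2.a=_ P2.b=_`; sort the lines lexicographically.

outcome vector order: (P2.a,P2.b)
|SC outcomes| = 5

P2.a=1 P2.b=1
P2.a=1 P2.b=2
P2.a=2 P2.b=0
P2.a=2 P2.b=1
P2.a=2 P2.b=2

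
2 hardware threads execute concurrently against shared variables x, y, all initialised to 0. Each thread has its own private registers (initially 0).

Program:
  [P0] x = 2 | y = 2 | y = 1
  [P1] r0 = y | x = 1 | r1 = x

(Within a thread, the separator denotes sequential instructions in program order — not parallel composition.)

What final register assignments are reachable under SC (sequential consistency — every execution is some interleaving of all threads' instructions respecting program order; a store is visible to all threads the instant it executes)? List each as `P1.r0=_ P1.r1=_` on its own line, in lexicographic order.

P1.r0=0 P1.r1=1
P1.r0=0 P1.r1=2
P1.r0=1 P1.r1=1
P1.r0=2 P1.r1=1

outcome vector order: (P1.r0,P1.r1)
|SC outcomes| = 4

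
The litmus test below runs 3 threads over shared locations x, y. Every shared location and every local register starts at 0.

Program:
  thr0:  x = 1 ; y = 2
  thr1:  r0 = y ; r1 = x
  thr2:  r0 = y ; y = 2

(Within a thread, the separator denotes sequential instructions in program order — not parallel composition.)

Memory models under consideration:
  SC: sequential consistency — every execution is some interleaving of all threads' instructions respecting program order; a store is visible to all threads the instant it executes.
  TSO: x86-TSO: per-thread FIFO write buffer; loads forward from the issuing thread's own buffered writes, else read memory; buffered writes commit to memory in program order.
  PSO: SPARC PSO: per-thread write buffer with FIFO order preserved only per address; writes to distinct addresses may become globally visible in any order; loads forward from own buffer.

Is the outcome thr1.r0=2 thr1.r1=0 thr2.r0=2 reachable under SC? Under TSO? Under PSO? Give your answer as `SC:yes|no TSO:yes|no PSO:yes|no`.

SC:no TSO:no PSO:yes

outcome vector order: (thr1.r0,thr1.r1,thr2.r0)
[SC] allowed = {000, 002, 010, 012, 200, 210, 212}
[TSO] allowed = {000, 002, 010, 012, 200, 210, 212}
[PSO] allowed = {000, 002, 010, 012, 200, 202, 210, 212}
target 202 ∈ {PSO}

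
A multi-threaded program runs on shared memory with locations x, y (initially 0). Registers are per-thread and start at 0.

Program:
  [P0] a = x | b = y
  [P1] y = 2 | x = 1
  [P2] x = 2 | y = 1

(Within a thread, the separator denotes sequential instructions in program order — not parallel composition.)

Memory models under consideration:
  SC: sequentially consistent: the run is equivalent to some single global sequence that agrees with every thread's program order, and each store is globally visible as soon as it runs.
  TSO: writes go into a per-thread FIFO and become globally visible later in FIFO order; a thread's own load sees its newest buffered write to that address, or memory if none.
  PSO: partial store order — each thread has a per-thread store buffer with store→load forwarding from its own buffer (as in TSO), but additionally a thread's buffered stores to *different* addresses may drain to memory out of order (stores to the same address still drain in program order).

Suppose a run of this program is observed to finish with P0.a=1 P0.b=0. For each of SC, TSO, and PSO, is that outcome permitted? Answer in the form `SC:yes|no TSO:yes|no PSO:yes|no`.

SC:no TSO:no PSO:yes

outcome vector order: (P0.a,P0.b)
under SC → 00 01 02 11 12 20 21 22
under TSO → 00 01 02 11 12 20 21 22
under PSO → 00 01 02 10 11 12 20 21 22
target 10 ∈ {PSO}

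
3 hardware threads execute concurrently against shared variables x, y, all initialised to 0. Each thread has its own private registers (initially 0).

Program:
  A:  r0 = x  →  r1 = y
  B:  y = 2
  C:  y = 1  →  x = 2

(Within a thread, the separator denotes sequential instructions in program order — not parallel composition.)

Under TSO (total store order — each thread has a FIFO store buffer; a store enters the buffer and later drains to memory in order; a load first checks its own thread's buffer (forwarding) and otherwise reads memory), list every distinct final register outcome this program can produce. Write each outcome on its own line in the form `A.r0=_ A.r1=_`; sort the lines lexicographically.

outcome vector order: (A.r0,A.r1)
|TSO outcomes| = 5

A.r0=0 A.r1=0
A.r0=0 A.r1=1
A.r0=0 A.r1=2
A.r0=2 A.r1=1
A.r0=2 A.r1=2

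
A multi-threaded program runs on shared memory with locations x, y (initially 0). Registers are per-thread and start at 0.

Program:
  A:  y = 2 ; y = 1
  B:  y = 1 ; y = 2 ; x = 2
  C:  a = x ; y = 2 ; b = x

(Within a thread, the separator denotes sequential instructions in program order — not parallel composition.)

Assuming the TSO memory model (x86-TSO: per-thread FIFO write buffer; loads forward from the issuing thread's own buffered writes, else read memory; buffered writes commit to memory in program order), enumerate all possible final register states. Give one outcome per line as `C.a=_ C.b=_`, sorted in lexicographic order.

outcome vector order: (C.a,C.b)
|TSO outcomes| = 3

C.a=0 C.b=0
C.a=0 C.b=2
C.a=2 C.b=2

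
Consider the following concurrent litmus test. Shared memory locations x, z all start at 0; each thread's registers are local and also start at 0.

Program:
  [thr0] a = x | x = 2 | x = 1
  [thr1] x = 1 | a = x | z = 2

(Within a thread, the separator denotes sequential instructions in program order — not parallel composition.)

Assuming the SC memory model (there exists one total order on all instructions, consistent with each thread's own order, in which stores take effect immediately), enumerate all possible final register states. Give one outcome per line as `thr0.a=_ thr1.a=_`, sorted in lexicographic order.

thr0.a=0 thr1.a=1
thr0.a=0 thr1.a=2
thr0.a=1 thr1.a=1
thr0.a=1 thr1.a=2

outcome vector order: (thr0.a,thr1.a)
|SC outcomes| = 4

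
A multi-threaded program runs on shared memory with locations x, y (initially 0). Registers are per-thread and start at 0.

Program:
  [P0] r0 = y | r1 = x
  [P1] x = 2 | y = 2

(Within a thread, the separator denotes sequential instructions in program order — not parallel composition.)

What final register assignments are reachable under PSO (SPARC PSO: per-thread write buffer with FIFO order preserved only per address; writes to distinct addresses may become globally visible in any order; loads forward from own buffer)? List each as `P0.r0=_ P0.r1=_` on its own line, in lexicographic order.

P0.r0=0 P0.r1=0
P0.r0=0 P0.r1=2
P0.r0=2 P0.r1=0
P0.r0=2 P0.r1=2

outcome vector order: (P0.r0,P0.r1)
|PSO outcomes| = 4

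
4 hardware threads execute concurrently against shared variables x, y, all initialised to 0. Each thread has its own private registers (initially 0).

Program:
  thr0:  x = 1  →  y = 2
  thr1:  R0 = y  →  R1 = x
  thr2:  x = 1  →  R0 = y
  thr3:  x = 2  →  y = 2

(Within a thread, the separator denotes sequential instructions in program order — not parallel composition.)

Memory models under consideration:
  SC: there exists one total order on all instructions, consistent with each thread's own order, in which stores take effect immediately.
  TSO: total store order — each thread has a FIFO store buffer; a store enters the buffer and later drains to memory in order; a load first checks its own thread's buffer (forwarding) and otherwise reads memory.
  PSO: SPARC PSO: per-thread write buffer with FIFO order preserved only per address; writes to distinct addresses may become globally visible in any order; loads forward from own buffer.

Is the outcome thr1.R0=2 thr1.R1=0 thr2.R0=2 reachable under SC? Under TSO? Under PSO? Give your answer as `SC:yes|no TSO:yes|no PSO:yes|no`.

outcome vector order: (thr1.R0,thr1.R1,thr2.R0)
[SC] allowed = {000 002 010 012 020 022 210 212 220 222}
[TSO] allowed = {000 002 010 012 020 022 210 212 220 222}
[PSO] allowed = {000 002 010 012 020 022 200 202 210 212 220 222}
target 202 ∈ {PSO}

SC:no TSO:no PSO:yes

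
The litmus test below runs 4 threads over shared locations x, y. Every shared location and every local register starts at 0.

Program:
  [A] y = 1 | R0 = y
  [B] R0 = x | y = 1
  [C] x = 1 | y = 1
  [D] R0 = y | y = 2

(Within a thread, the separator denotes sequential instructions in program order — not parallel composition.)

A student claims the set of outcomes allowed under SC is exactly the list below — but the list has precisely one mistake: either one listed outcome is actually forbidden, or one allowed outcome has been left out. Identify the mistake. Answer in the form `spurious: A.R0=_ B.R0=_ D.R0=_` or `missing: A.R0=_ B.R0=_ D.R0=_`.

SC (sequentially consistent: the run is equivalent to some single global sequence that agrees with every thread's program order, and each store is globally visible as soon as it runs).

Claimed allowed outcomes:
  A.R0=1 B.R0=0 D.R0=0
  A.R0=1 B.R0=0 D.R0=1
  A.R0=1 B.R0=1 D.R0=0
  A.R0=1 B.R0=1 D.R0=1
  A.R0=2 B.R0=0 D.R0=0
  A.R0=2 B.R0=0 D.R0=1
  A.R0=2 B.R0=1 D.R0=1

missing: A.R0=2 B.R0=1 D.R0=0

outcome vector order: (A.R0,B.R0,D.R0)
[SC] allowed = {<1 0 0> <1 0 1> <1 1 0> <1 1 1> <2 0 0> <2 0 1> <2 1 0> <2 1 1>}
SC∖claimed = {<2 1 0>}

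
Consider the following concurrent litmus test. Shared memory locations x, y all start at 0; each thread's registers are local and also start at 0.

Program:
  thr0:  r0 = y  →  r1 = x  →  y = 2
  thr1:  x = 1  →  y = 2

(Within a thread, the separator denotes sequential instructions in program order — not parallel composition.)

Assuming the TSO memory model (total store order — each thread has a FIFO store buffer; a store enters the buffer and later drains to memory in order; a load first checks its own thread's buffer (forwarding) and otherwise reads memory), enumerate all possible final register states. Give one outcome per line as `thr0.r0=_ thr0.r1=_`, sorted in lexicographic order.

outcome vector order: (thr0.r0,thr0.r1)
|TSO outcomes| = 3

thr0.r0=0 thr0.r1=0
thr0.r0=0 thr0.r1=1
thr0.r0=2 thr0.r1=1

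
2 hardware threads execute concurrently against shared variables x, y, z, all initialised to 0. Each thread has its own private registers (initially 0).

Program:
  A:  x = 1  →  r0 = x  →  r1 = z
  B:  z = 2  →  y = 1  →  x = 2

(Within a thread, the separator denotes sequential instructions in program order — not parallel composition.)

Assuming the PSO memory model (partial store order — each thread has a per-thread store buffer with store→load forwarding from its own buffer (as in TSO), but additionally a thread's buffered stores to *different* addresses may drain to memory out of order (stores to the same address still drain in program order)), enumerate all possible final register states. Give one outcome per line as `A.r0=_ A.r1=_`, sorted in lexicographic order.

A.r0=1 A.r1=0
A.r0=1 A.r1=2
A.r0=2 A.r1=0
A.r0=2 A.r1=2

outcome vector order: (A.r0,A.r1)
|PSO outcomes| = 4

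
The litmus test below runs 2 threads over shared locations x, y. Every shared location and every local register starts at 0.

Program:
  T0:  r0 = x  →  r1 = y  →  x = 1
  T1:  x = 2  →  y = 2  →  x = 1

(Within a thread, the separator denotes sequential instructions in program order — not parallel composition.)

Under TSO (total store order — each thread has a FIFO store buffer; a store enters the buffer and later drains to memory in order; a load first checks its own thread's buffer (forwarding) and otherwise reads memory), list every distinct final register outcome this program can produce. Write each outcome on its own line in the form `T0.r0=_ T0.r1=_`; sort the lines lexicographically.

T0.r0=0 T0.r1=0
T0.r0=0 T0.r1=2
T0.r0=1 T0.r1=2
T0.r0=2 T0.r1=0
T0.r0=2 T0.r1=2

outcome vector order: (T0.r0,T0.r1)
|TSO outcomes| = 5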